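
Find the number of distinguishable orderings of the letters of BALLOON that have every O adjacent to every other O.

Treat the 2 copies of O as a single block. The multiset to arrange is then {OO, A, B, L, L, N}, 6 items in all.
That gives (6)!/(2!) = 360 arrangements.

360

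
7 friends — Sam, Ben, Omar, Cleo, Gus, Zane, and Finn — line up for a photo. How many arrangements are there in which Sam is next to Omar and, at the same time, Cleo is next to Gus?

Treat {Sam,Omar} as one block (2 orders) and {Cleo,Gus} as another (2 orders).
That leaves 5 units to arrange: 2 × 2 × 5! = 4 × 120 = 480.

480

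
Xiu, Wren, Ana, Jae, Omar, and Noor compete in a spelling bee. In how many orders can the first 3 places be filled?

120

There are 6 choices for 1st place, 5 for 2nd, and 4 for 3rd.
That gives 6 × 5 × 4 = 120.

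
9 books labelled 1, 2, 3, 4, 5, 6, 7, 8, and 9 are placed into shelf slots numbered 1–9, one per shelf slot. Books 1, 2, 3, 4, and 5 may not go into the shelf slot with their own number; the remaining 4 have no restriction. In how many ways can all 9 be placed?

205056

Let Aᵢ (for 1 ≤ i ≤ 5) be the placements that put book i in its forbidden shelf slot. Any j of these fix j positions, leaving (9−j)! ways to fill the rest, and there are C(5,j) ways to pick which j.
By inclusion–exclusion, the number of valid placements is Σ_{j=0}^{5} (−1)^j C(5,j)·(9−j)!.
Computing: 362880 − 201600 + 50400 − 7200 + 600 − 24 = 205056.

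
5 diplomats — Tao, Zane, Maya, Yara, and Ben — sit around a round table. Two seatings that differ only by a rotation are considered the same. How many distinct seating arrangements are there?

Around a circle, 5 distinct people have 5!/5 = (4)! = 24 rotationally distinct seatings.

24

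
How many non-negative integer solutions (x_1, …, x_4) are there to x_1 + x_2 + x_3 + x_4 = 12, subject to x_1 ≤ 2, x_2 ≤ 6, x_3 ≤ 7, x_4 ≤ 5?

Ignoring the caps, the number of non-negative solutions to x_1+…+x_4 = 12 is C(15,3) = 455.
Subtract solutions that violate a single cap (substitute x_i' = x_i − (cap_i+1)): x_1 ≥ 3 gives C(12,3) = 220; x_2 ≥ 7 gives C(8,3) = 56; x_3 ≥ 8 gives C(7,3) = 35; x_4 ≥ 6 gives C(9,3) = 84. Together 395.
Add back pairs where two caps are both exceeded: 10 + 4 + 20 + 0 + 0 + 0 = 34.
By inclusion–exclusion the count is 455 − 395 + 34 = 94.

94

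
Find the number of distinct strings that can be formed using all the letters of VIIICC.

The 6 letters of VIIICC have repeats: C appearing twice and I appearing 3 times.
So there are 6! / (3!·2!) = 60 distinguishable arrangements.

60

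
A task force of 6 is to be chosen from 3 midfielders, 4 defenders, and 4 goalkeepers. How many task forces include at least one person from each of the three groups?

Unrestricted: C(11,6) = 462 ways to pick any 6 of the 11.
Subtract selections that omit an entire group: no midfielders → C(8,6) = 28; no defenders → C(7,6) = 7; no goalkeepers → C(7,6) = 7.
Add back selections omitting two groups (i.e. drawn from a single group): C(3,6) + C(4,6) + C(4,6) = 0.
By inclusion–exclusion: 462 − 42 + 0 = 420.

420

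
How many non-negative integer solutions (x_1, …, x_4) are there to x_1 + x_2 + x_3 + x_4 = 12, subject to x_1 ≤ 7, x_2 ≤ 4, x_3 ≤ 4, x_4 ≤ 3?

Without the upper bounds there are C(15,3) = 455 ways to split 12 among 4 variables.
Subtract solutions that violate a single cap (substitute x_i' = x_i − (cap_i+1)): x_1 ≥ 8 gives C(7,3) = 35; x_2 ≥ 5 gives C(10,3) = 120; x_3 ≥ 5 gives C(10,3) = 120; x_4 ≥ 4 gives C(11,3) = 165. Together 440.
Add back pairs where two caps are both exceeded: 0 + 0 + 1 + 10 + 20 + 20 = 51.
By inclusion–exclusion the count is 455 − 440 + 51 = 66.

66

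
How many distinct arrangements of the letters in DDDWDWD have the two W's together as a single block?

Treat the 2 copies of W as a single block. The multiset to arrange is then {WW, D, D, D, D, D}, 6 items in all.
That gives (6)!/(5!) = 6 arrangements.

6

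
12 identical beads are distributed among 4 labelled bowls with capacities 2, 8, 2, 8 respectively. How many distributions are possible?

Ignoring the caps, the number of non-negative solutions to x_1+…+x_4 = 12 is C(15,3) = 455.
Subtract solutions that violate a single cap (substitute x_i' = x_i − (cap_i+1)): x_1 ≥ 3 gives C(12,3) = 220; x_2 ≥ 9 gives C(6,3) = 20; x_3 ≥ 3 gives C(12,3) = 220; x_4 ≥ 9 gives C(6,3) = 20. Together 480.
Add back pairs where two caps are both exceeded: 1 + 84 + 1 + 1 + 0 + 1 = 88.
By inclusion–exclusion the count is 455 − 480 + 88 = 63.

63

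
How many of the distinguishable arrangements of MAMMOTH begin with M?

With the first slot taken by M, it remains to arrange the other 6 letters (AMMOTH).
Those 6 letters have M appearing twice, giving (6)!/(2!) = 360.

360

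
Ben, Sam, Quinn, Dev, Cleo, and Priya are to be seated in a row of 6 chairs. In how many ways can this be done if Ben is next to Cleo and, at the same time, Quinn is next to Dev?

Treat {Ben,Cleo} as one block (2 orders) and {Quinn,Dev} as another (2 orders).
That leaves 4 units to arrange: 2 × 2 × 4! = 4 × 24 = 96.

96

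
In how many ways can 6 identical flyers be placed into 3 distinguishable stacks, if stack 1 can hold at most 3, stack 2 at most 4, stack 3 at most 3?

13

By stars and bars, unrestricted non-negative solutions to x_1+…+x_3 = 6 number C(6+2,2) = 28.
Subtract solutions that violate a single cap (substitute x_i' = x_i − (cap_i+1)): x_1 ≥ 4 gives C(4,2) = 6; x_2 ≥ 5 gives C(3,2) = 3; x_3 ≥ 4 gives C(4,2) = 6. Together 15.
No two caps can be exceeded simultaneously, so the pair terms are all 0.
By inclusion–exclusion the count is 28 − 15 + 0 = 13.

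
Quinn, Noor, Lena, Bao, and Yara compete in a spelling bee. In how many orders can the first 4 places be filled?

This is an ordered selection of 4 from 5: P(5,4).
That gives 5 × 4 × 3 × 2 = 120.

120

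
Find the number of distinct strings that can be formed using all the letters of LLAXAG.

LLAXAG has 6 letters with A appearing twice and L appearing twice.
So there are 6! / (2!·2!) = 180 distinguishable arrangements.

180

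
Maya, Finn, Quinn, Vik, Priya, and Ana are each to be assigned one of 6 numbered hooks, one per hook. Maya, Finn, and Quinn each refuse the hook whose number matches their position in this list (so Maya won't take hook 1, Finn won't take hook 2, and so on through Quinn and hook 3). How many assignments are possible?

426

Let Aᵢ (for i ∈ {1, 2, 3}) be the placements that put person i in their forbidden hook. Any j of these fix j positions, leaving (6−j)! ways to fill the rest, and there are C(3,j) ways to pick which j.
By inclusion–exclusion, the number of valid placements is Σ_{j=0}^{3} (−1)^j C(3,j)·(6−j)!.
Computing: 720 − 360 + 72 − 6 = 426.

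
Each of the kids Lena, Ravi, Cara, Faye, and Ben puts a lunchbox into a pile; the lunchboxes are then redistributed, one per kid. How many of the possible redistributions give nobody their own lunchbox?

Count assignments avoiding every fixed point. For any j of the 5 kids fixed to their own lunchbox, the other 5−j can be arranged in (5−j)! ways.
By inclusion–exclusion this is Σ_{j=0}^{5} (−1)^j C(5,j)·(5−j)!.
Computing: 120 − 120 + 60 − 20 + 5 − 1 = 44.

44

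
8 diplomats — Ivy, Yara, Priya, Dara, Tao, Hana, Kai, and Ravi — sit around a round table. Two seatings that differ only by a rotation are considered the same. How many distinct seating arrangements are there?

Seat Ivy anywhere (absorbing the rotational symmetry), then permute the other 7: (7)! = 5040.

5040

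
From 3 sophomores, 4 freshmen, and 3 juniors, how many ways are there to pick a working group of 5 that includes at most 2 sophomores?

Split by how many sophomores are chosen (0 through 2).
Sum: C(3,0)·C(7,5) + C(3,1)·C(7,4) + C(3,2)·C(7,3) = 21 + 105 + 105 = 231.

231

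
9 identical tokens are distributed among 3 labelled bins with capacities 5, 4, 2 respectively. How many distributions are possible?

Without the upper bounds there are C(11,2) = 55 ways to split 9 among 3 bins.
Subtract solutions that violate a single cap (substitute x_i' = x_i − (cap_i+1)): x_1 ≥ 6 gives C(5,2) = 10; x_2 ≥ 5 gives C(6,2) = 15; x_3 ≥ 3 gives C(8,2) = 28. Together 53.
Add back pairs where two caps are both exceeded: 0 + 1 + 3 = 4.
By inclusion–exclusion the count is 55 − 53 + 4 = 6.

6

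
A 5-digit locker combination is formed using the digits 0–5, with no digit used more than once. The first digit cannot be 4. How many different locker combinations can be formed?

The first digit has 6−1 = 5 choices (anything except 4).
The remaining 4 digits are filled from the other 5 symbols without repetition: 5 × 4 × 3 × 2 = 120.
Total: 5 × 120 = 600.

600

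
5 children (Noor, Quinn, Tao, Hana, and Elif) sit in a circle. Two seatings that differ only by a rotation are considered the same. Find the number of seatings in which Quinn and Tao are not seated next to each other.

12

Without the restriction there are (4)! = 24 seatings.
Seatings with Quinn beside Tao: treat them as a block with 2 internal orders, giving 2 × (3)! = 12.
Subtracting, 24 − 12 = 12.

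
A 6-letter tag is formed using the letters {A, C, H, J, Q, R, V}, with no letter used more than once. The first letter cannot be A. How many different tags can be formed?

4320

The first letter has 7−1 = 6 choices (anything except A).
The remaining 5 letters are filled from the other 6 symbols without repetition: 6 × 5 × 4 × 3 × 2 = 720.
Total: 6 × 720 = 4320.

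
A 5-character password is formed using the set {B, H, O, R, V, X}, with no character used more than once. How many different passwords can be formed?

720

Choose and order 5 of the 6 symbols: the first character has 6 options, the next 5, and so on down to 2.
6 × 5 × 4 × 3 × 2 = 720.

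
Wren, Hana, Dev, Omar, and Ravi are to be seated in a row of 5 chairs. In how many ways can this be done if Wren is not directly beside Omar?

72

Of the 5! = 120 arrangements, those with Wren and Omar adjacent number 2 × 4! = 48 (treat the pair as a block with 2 internal orders).
So 120 − 48 = 72 arrangements keep them apart.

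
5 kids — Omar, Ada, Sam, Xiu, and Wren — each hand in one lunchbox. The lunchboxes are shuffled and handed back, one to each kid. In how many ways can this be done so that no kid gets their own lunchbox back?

This is the derangement count D_5: permutations of 5 items with no fixed point.
By inclusion–exclusion this is Σ_{j=0}^{5} (−1)^j C(5,j)·(5−j)!.
Computing: 120 − 120 + 60 − 20 + 5 − 1 = 44.

44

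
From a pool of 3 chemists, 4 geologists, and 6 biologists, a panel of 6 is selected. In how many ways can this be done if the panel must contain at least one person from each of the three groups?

Total 6-person selections from all 13: C(13,6) = 1716.
Subtract selections that omit an entire group: no chemists → C(10,6) = 210; no geologists → C(9,6) = 84; no biologists → C(7,6) = 7.
Add back selections omitting two groups (i.e. drawn from a single group): C(3,6) + C(4,6) + C(6,6) = 1.
By inclusion–exclusion: 1716 − 301 + 1 = 1416.

1416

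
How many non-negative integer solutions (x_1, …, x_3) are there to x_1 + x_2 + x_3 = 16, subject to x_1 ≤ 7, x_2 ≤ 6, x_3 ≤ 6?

10

Ignoring the caps, the number of non-negative solutions to x_1+…+x_3 = 16 is C(18,2) = 153.
Subtract solutions that violate a single cap (substitute x_i' = x_i − (cap_i+1)): x_1 ≥ 8 gives C(10,2) = 45; x_2 ≥ 7 gives C(11,2) = 55; x_3 ≥ 7 gives C(11,2) = 55. Together 155.
Add back pairs where two caps are both exceeded: 3 + 3 + 6 = 12.
By inclusion–exclusion the count is 153 − 155 + 12 = 10.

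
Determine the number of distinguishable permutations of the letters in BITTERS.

BITTERS has 7 letters with T appearing twice.
The number of distinct arrangements is 7!/(2!) = 5040/2 = 2520.

2520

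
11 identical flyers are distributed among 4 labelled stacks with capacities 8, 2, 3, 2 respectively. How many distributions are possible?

Without the upper bounds there are C(14,3) = 364 ways to split 11 among 4 stacks.
Subtract solutions that violate a single cap (substitute x_i' = x_i − (cap_i+1)): x_1 ≥ 9 gives C(5,3) = 10; x_2 ≥ 3 gives C(11,3) = 165; x_3 ≥ 4 gives C(10,3) = 120; x_4 ≥ 3 gives C(11,3) = 165. Together 460.
Add back pairs where two caps are both exceeded: 0 + 0 + 0 + 35 + 56 + 35 = 126.
Subtract triples: 0 + 0 + 0 + 4 = 4.
By inclusion–exclusion the count is 364 − 460 + 126 − 4 = 26.

26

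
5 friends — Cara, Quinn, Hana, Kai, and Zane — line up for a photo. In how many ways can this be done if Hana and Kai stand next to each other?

48

Glue Hana and Kai into one block (2 internal orders), leaving 4 units to arrange in a row.
So the count is 2·(4)! = 48.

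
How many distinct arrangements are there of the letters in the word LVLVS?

The 5 letters of LVLVS have repeats: L appearing twice and V appearing twice.
The number of distinct arrangements is 5!/(2!·2!) = 120/4 = 30.

30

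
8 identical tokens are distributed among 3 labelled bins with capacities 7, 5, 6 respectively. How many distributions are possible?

35

By stars and bars, unrestricted non-negative solutions to x_1+…+x_3 = 8 number C(8+2,2) = 45.
Subtract solutions that violate a single cap (substitute x_i' = x_i − (cap_i+1)): x_1 ≥ 8 gives C(2,2) = 1; x_2 ≥ 6 gives C(4,2) = 6; x_3 ≥ 7 gives C(3,2) = 3. Together 10.
No two caps can be exceeded simultaneously, so the pair terms are all 0.
By inclusion–exclusion the count is 45 − 10 + 0 = 35.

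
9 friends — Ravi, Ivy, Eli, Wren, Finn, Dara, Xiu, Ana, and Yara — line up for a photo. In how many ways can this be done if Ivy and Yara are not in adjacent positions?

282240

Of the 9! = 362880 arrangements, those with Ivy and Yara adjacent number 2 × 8! = 80640 (treat the pair as a block with 2 internal orders).
Complementary counting: 362880 − 80640 = 282240.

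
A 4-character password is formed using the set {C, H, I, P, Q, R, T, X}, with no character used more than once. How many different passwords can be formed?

1680

This is a permutation of 4 out of 8: P(8,4) = 8!/4!.
That product is 8 × 7 × 6 × 5 = 1680.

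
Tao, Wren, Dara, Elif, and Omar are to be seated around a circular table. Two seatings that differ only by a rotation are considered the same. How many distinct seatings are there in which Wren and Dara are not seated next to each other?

Without the restriction there are (4)! = 24 seatings.
Those with Wren next to Dara: fuse the pair into one unit and seat 4 units around a circle — 2·(3)! = 12.
Subtracting, 24 − 12 = 12.

12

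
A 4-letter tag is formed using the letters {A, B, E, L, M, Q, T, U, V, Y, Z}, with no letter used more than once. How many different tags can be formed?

7920

Choose and order 4 of the 11 symbols: the first letter has 11 options, the next 10, then 9, 8.
That product is 11 × 10 × 9 × 8 = 7920.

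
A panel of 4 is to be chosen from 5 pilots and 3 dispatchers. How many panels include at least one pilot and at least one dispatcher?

65

Total 4-person selections from all 8: C(8,4) = 70.
Selections missing a whole group: no pilots → C(3,4) = 0; no dispatchers → C(5,4) = 5.
Both groups omitted at once is impossible, so 70 − 5 = 65.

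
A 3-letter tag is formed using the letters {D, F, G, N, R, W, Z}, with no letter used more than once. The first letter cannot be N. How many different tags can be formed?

180

The first letter has 7−1 = 6 choices (anything except N).
The remaining 2 letters are filled from the other 6 symbols without repetition: 6 × 5 = 30.
Total: 6 × 30 = 180.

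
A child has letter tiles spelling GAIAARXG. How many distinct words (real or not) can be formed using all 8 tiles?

3360

The 8 letters of GAIAARXG have repeats: A appearing 3 times and G appearing twice.
The number of distinct arrangements is 8!/(3!·2!) = 40320/12 = 3360.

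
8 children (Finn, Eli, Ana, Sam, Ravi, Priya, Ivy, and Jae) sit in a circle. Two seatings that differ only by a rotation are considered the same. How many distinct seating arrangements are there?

5040

Seat Finn anywhere (absorbing the rotational symmetry), then permute the other 7: (7)! = 5040.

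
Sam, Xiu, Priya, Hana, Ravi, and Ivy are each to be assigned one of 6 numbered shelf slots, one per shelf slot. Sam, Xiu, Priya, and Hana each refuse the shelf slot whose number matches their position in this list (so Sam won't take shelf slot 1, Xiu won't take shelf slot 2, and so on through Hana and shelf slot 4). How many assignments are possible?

362

Let Aᵢ (for 1 ≤ i ≤ 4) be the placements that put person i in their forbidden shelf slot. Any j of these fix j positions, leaving (6−j)! ways to fill the rest, and there are C(4,j) ways to pick which j.
By inclusion–exclusion, the number of valid placements is Σ_{j=0}^{4} (−1)^j C(4,j)·(6−j)!.
Computing: 720 − 480 + 144 − 24 + 2 = 362.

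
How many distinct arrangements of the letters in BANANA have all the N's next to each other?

20

Treat the 2 copies of N as a single block. The multiset to arrange is then {NN, A, A, A, B}, 5 items in all.
That gives (5)!/(3!) = 20 arrangements.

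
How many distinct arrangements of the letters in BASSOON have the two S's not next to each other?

There are 7!/(2!·2!) = 1260 arrangements of BASSOON in total.
Arrangements with the S's together: treat SS as one letter, giving (6)!/(2!) = 360.
Subtracting, 1260 − 360 = 900 arrangements keep the S's apart.

900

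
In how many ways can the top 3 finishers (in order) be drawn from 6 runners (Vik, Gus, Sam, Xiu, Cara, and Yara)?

120

This is an ordered selection of 3 from 6: P(6,3).
That gives 6 × 5 × 4 = 120.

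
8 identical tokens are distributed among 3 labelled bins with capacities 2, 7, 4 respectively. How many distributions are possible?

14

By stars and bars, unrestricted non-negative solutions to x_1+…+x_3 = 8 number C(8+2,2) = 45.
Subtract solutions that violate a single cap (substitute x_i' = x_i − (cap_i+1)): x_1 ≥ 3 gives C(7,2) = 21; x_2 ≥ 8 gives C(2,2) = 1; x_3 ≥ 5 gives C(5,2) = 10. Together 32.
Add back pairs where two caps are both exceeded: 0 + 1 + 0 = 1.
By inclusion–exclusion the count is 45 − 32 + 1 = 14.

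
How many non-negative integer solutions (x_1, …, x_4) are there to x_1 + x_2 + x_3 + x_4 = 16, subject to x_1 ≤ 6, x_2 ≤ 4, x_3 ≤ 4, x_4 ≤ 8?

76

Without the upper bounds there are C(19,3) = 969 ways to split 16 among 4 variables.
Subtract solutions that violate a single cap (substitute x_i' = x_i − (cap_i+1)): x_1 ≥ 7 gives C(12,3) = 220; x_2 ≥ 5 gives C(14,3) = 364; x_3 ≥ 5 gives C(14,3) = 364; x_4 ≥ 9 gives C(10,3) = 120. Together 1068.
Add back pairs where two caps are both exceeded: 35 + 35 + 1 + 84 + 10 + 10 = 175.
By inclusion–exclusion the count is 969 − 1068 + 175 = 76.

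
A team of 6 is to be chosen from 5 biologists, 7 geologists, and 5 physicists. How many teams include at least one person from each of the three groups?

With no constraint there are C(17,6) = 12376 possible selections.
Subtract selections that omit an entire group: no biologists → C(12,6) = 924; no geologists → C(10,6) = 210; no physicists → C(12,6) = 924.
Add back selections omitting two groups (i.e. drawn from a single group): C(5,6) + C(7,6) + C(5,6) = 7.
By inclusion–exclusion: 12376 − 2058 + 7 = 10325.

10325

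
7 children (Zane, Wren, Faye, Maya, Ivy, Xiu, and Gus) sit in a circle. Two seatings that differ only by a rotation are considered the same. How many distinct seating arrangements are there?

Seat Zane anywhere (absorbing the rotational symmetry), then permute the other 6: (6)! = 720.

720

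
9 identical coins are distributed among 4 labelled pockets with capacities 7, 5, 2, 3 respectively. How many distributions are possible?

67

By stars and bars, unrestricted non-negative solutions to x_1+…+x_4 = 9 number C(9+3,3) = 220.
Subtract solutions that violate a single cap (substitute x_i' = x_i − (cap_i+1)): x_1 ≥ 8 gives C(4,3) = 4; x_2 ≥ 6 gives C(6,3) = 20; x_3 ≥ 3 gives C(9,3) = 84; x_4 ≥ 4 gives C(8,3) = 56. Together 164.
Add back pairs where two caps are both exceeded: 0 + 0 + 0 + 1 + 0 + 10 = 11.
By inclusion–exclusion the count is 220 − 164 + 11 = 67.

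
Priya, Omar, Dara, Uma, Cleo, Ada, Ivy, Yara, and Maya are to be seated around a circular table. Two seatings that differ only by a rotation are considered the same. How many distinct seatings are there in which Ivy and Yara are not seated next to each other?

Without the restriction there are (8)! = 40320 seatings.
Those with Ivy next to Yara: fuse the pair into one unit and seat 8 units around a circle — 2·(7)! = 10080.
Subtracting, 40320 − 10080 = 30240.

30240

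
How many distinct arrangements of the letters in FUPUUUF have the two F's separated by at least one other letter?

75

There are 7!/(4!·2!) = 105 arrangements of FUPUUUF in total.
If the two F's are adjacent, glue them into one block, leaving 6 items to arrange: (6)!/(4!) = 30 ways.
Hence 105 − 30 = 75.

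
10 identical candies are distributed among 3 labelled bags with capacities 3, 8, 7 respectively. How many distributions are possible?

29

Without the upper bounds there are C(12,2) = 66 ways to split 10 among 3 bags.
Subtract solutions that violate a single cap (substitute x_i' = x_i − (cap_i+1)): x_1 ≥ 4 gives C(8,2) = 28; x_2 ≥ 9 gives C(3,2) = 3; x_3 ≥ 8 gives C(4,2) = 6. Together 37.
No two caps can be exceeded simultaneously, so the pair terms are all 0.
By inclusion–exclusion the count is 66 − 37 + 0 = 29.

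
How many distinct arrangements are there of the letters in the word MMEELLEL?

560

MMEELLEL has 8 letters with E appearing 3 times, L appearing 3 times, and M appearing twice.
The number of distinct arrangements is 8!/(3!·3!·2!) = 40320/72 = 560.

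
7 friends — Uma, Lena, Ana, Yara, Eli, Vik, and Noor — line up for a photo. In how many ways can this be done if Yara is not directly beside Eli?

Of the 7! = 5040 arrangements, those with Yara and Eli adjacent number 2 × 6! = 1440 (treat the pair as a block with 2 internal orders).
So 5040 − 1440 = 3600 arrangements keep them apart.

3600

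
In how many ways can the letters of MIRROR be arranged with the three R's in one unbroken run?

24

Treat the 3 copies of R as a single block. The multiset to arrange is then {RRR, I, M, O}, 4 items in all.
All 4 items are distinct, so there are (4)! = 24 arrangements.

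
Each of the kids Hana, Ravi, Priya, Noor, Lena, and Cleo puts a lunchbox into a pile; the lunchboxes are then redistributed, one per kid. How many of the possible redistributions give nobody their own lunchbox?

Let Aᵢ be the assignments in which kid i gets their own lunchbox. We want the size of the complement of A₁∪…∪A_6.
By inclusion–exclusion this is Σ_{j=0}^{6} (−1)^j C(6,j)·(6−j)!.
Computing: 720 − 720 + 360 − 120 + 30 − 6 + 1 = 265.

265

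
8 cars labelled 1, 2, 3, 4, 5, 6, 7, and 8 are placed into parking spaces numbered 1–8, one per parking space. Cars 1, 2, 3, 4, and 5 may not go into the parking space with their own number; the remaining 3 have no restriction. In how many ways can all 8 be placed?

Let Aᵢ (for 1 ≤ i ≤ 5) be the placements that put car i in its forbidden parking space. Any j of these fix j positions, leaving (8−j)! ways to fill the rest, and there are C(5,j) ways to pick which j.
By inclusion–exclusion, the number of valid placements is Σ_{j=0}^{5} (−1)^j C(5,j)·(8−j)!.
Computing: 40320 − 25200 + 7200 − 1200 + 120 − 6 = 21234.

21234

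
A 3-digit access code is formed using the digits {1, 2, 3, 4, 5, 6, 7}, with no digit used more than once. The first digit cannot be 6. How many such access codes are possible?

The first digit has 7−1 = 6 choices (anything except 6).
The remaining 2 digits are filled from the other 6 symbols without repetition: 6 × 5 = 30.
Total: 6 × 30 = 180.

180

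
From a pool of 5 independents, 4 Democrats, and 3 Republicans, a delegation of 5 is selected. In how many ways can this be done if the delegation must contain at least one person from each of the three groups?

590

Unrestricted: C(12,5) = 792 ways to pick any 5 of the 12.
Selections missing a whole group: no independents → C(7,5) = 21; no Democrats → C(8,5) = 56; no Republicans → C(9,5) = 126.
Add back selections omitting two groups (i.e. drawn from a single group): C(5,5) + C(4,5) + C(3,5) = 1.
By inclusion–exclusion: 792 − 203 + 1 = 590.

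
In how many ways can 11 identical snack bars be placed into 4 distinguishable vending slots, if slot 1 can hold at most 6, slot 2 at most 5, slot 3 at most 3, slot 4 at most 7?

Without the upper bounds there are C(14,3) = 364 ways to split 11 among 4 vending slots.
Subtract solutions that violate a single cap (substitute x_i' = x_i − (cap_i+1)): x_1 ≥ 7 gives C(7,3) = 35; x_2 ≥ 6 gives C(8,3) = 56; x_3 ≥ 4 gives C(10,3) = 120; x_4 ≥ 8 gives C(6,3) = 20. Together 231.
Add back pairs where two caps are both exceeded: 0 + 1 + 0 + 4 + 0 + 0 = 5.
By inclusion–exclusion the count is 364 − 231 + 5 = 138.

138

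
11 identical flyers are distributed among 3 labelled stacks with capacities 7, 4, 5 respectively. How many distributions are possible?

Ignoring the caps, the number of non-negative solutions to x_1+…+x_3 = 11 is C(13,2) = 78.
Subtract solutions that violate a single cap (substitute x_i' = x_i − (cap_i+1)): x_1 ≥ 8 gives C(5,2) = 10; x_2 ≥ 5 gives C(8,2) = 28; x_3 ≥ 6 gives C(7,2) = 21. Together 59.
Add back pairs where two caps are both exceeded: 0 + 0 + 1 = 1.
By inclusion–exclusion the count is 78 − 59 + 1 = 20.

20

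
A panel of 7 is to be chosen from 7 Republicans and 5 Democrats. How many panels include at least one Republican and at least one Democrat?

791

Unrestricted: C(12,7) = 792 ways to pick any 7 of the 12.
Selections missing a whole group: no Republicans → C(5,7) = 0; no Democrats → C(7,7) = 1.
Both groups omitted at once is impossible, so 792 − 1 = 791.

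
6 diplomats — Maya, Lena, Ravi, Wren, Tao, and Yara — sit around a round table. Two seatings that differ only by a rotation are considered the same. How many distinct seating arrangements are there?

Around a circle, 6 distinct people have 6!/6 = (5)! = 120 rotationally distinct seatings.

120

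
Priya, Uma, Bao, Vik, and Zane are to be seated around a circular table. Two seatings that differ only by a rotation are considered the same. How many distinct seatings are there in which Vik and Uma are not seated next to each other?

All circular seatings of 5 people number (4)! = 24.
Those with Vik next to Uma: fuse the pair into one unit and seat 4 units around a circle — 2·(3)! = 12.
Subtracting, 24 − 12 = 12.

12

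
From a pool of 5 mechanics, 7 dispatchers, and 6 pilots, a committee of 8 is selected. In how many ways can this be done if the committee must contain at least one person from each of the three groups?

Total 8-person selections from all 18: C(18,8) = 43758.
Subtract selections that omit an entire group: no mechanics → C(13,8) = 1287; no dispatchers → C(11,8) = 165; no pilots → C(12,8) = 495.
Add back selections omitting two groups (i.e. drawn from a single group): C(5,8) + C(7,8) + C(6,8) = 0.
By inclusion–exclusion: 43758 − 1947 + 0 = 41811.

41811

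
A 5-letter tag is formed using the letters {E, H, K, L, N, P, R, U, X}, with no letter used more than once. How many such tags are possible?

15120

Choose and order 5 of the 9 symbols: the first letter has 9 options, the next 8, and so on down to 5.
9 × 8 × 7 × 6 × 5 = 15120.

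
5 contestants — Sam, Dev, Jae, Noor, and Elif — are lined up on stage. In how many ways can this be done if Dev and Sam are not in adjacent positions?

Of the 5! = 120 arrangements, those with Dev and Sam adjacent number 2 × 4! = 48 (treat the pair as a block with 2 internal orders).
Complementary counting: 120 − 48 = 72.

72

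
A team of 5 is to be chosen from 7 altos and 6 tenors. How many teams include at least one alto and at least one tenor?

Unrestricted: C(13,5) = 1287 ways to pick any 5 of the 13.
Subtract selections that omit an entire group: no altos → C(6,5) = 6; no tenors → C(7,5) = 21.
Both groups omitted at once is impossible, so 1287 − 27 = 1260.

1260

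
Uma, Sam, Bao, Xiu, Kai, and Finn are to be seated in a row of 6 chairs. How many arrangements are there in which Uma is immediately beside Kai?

Treat {Uma, Kai} as a single unit. There are 5 units to order, and the pair itself can be ordered 2 ways.
That gives 2 × 5! = 2 × 120 = 240.

240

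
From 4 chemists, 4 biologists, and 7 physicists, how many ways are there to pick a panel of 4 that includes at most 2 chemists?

1320

Split by how many chemists are chosen (0 through 2).
Sum: C(4,0)·C(11,4) + C(4,1)·C(11,3) + C(4,2)·C(11,2) = 330 + 660 + 330 = 1320.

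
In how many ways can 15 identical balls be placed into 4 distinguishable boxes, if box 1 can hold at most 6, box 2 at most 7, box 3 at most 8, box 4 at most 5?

By stars and bars, unrestricted non-negative solutions to x_1+…+x_4 = 15 number C(15+3,3) = 816.
Subtract solutions that violate a single cap (substitute x_i' = x_i − (cap_i+1)): x_1 ≥ 7 gives C(11,3) = 165; x_2 ≥ 8 gives C(10,3) = 120; x_3 ≥ 9 gives C(9,3) = 84; x_4 ≥ 6 gives C(12,3) = 220. Together 589.
Add back pairs where two caps are both exceeded: 1 + 0 + 10 + 0 + 4 + 1 = 16.
By inclusion–exclusion the count is 816 − 589 + 16 = 243.

243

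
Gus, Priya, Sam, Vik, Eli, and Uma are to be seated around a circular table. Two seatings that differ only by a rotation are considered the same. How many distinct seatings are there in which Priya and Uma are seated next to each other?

Treat {Priya, Uma} as one unit (2 internal orders) and seat the resulting 5 units around the table: (4)! circular arrangements.
So 2 × (4)! = 2 × 24 = 48.

48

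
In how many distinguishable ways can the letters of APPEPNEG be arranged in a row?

3360

The 8 letters of APPEPNEG have repeats: E appearing twice and P appearing 3 times.
Dividing 8! = 40320 by 3!·2! = 12 for the repeated letters gives 3360.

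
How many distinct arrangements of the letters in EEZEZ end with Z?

With the last slot taken by Z, it remains to arrange the other 4 letters (EEEZ).
Those 4 letters have E appearing 3 times, giving (4)!/(3!) = 4.

4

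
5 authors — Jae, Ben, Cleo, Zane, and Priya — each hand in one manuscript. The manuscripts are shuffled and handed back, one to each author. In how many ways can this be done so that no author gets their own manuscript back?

This is the derangement count D_5: permutations of 5 items with no fixed point.
By inclusion–exclusion this is Σ_{j=0}^{5} (−1)^j C(5,j)·(5−j)!.
Computing: 120 − 120 + 60 − 20 + 5 − 1 = 44.

44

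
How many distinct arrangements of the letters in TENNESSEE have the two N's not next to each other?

Total arrangements of TENNESSEE: 9!/(4!·2!·2!) = 3780.
Arrangements with the N's together: treat NN as one letter, giving (8)!/(4!·2!) = 840.
Hence 3780 − 840 = 2940.

2940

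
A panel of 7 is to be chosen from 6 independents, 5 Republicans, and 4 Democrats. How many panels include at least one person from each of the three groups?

With no constraint there are C(15,7) = 6435 possible selections.
Subtract selections that omit an entire group: no independents → C(9,7) = 36; no Republicans → C(10,7) = 120; no Democrats → C(11,7) = 330.
Add back selections omitting two groups (i.e. drawn from a single group): C(6,7) + C(5,7) + C(4,7) = 0.
By inclusion–exclusion: 6435 − 486 + 0 = 5949.

5949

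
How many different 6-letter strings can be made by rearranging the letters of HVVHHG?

Letter multiplicities in HVVHHG: G×1, H×3, V×2.
Dividing 6! = 720 by 3!·2! = 12 for the repeated letters gives 60.

60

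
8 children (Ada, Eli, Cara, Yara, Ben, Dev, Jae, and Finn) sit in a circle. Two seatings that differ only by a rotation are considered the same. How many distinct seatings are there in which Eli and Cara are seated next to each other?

1440

Treat {Eli, Cara} as one unit (2 internal orders) and seat the resulting 7 units around the table: (6)! circular arrangements.
So 2 × (6)! = 2 × 720 = 1440.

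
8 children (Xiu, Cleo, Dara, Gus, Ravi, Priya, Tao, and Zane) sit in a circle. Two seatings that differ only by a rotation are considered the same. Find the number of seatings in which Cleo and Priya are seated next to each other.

1440

Glue Cleo and Priya into a block (2 internal orders). Seating 7 units around a circle gives (6)! arrangements.
So 2 × (6)! = 2 × 720 = 1440.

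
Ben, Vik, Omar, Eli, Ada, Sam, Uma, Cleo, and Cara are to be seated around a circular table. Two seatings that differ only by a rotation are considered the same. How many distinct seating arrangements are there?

40320

Around a circle, 9 distinct people have 9!/9 = (8)! = 40320 rotationally distinct seatings.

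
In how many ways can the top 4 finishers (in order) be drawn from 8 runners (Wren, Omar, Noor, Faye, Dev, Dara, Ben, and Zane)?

There are 8 choices for 1st place, 7 for 2nd, and so on down to 5 for position 4.
That gives 8 × 7 × 6 × 5 = 1680.

1680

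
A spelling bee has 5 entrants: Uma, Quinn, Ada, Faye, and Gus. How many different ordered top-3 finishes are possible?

This is an ordered selection of 3 from 5: P(5,3).
That gives 5 × 4 × 3 = 60.

60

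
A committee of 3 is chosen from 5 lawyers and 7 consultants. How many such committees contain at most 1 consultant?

80

Split by how many consultants are chosen (0 through 1).
Sum: C(7,0)·C(5,3) + C(7,1)·C(5,2) = 10 + 70 = 80.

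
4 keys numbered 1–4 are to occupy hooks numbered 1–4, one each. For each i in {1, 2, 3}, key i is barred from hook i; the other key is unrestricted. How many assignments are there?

Let Aᵢ (for i ∈ {1, 2, 3}) be the placements that put key i in its forbidden hook. Any j of these fix j positions, leaving (4−j)! ways to fill the rest, and there are C(3,j) ways to pick which j.
By inclusion–exclusion, the number of valid placements is Σ_{j=0}^{3} (−1)^j C(3,j)·(4−j)!.
Computing: 24 − 18 + 6 − 1 = 11.

11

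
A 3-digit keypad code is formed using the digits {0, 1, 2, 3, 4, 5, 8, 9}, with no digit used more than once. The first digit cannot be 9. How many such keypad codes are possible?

294

The first digit has 8−1 = 7 choices (anything except 9).
The remaining 2 digits are filled from the other 7 symbols without repetition: 7 × 6 = 42.
Total: 7 × 42 = 294.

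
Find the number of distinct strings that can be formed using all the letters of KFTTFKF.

210

Letter multiplicities in KFTTFKF: F×3, K×2, T×2.
The number of distinct arrangements is 7!/(3!·2!·2!) = 5040/24 = 210.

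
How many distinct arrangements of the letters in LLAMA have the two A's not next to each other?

Total arrangements of LLAMA: 5!/(2!·2!) = 30.
Arrangements with the A's together: treat AA as one letter, giving (4)!/(2!) = 12.
Subtracting, 30 − 12 = 18 arrangements keep the A's apart.

18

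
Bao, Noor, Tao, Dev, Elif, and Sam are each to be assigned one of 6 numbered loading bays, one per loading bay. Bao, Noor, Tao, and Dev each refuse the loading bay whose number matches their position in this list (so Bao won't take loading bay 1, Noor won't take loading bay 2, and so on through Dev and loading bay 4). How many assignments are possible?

Let Aᵢ (for 1 ≤ i ≤ 4) be the placements that put person i in their forbidden loading bay. Any j of these fix j positions, leaving (6−j)! ways to fill the rest, and there are C(4,j) ways to pick which j.
By inclusion–exclusion, the number of valid placements is Σ_{j=0}^{4} (−1)^j C(4,j)·(6−j)!.
Computing: 720 − 480 + 144 − 24 + 2 = 362.

362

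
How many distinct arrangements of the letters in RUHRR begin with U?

With the first slot taken by U, it remains to arrange the other 4 letters (RHRR).
Those 4 letters have R appearing 3 times, giving (4)!/(3!) = 4.

4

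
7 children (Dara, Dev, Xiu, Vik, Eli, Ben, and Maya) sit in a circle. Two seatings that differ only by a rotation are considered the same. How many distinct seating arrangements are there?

720

Around a circle, 7 distinct people have 7!/7 = (6)! = 720 rotationally distinct seatings.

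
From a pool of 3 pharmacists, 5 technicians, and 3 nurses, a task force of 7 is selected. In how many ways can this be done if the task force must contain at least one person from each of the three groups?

314

Unrestricted: C(11,7) = 330 ways to pick any 7 of the 11.
Subtract selections that omit an entire group: no pharmacists → C(8,7) = 8; no technicians → C(6,7) = 0; no nurses → C(8,7) = 8.
Add back selections omitting two groups (i.e. drawn from a single group): C(3,7) + C(5,7) + C(3,7) = 0.
By inclusion–exclusion: 330 − 16 + 0 = 314.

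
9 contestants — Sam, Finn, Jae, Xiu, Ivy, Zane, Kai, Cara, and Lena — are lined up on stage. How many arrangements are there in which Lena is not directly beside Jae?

There are 9! = 362880 arrangements in all. If Lena and Jae are adjacent, merging them into one block gives 2·(8)! = 80640 arrangements.
So 362880 − 80640 = 282240 arrangements keep them apart.

282240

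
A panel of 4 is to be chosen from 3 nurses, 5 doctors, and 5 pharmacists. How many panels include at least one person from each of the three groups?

Total 4-person selections from all 13: C(13,4) = 715.
Selections missing a whole group: no nurses → C(10,4) = 210; no doctors → C(8,4) = 70; no pharmacists → C(8,4) = 70.
Add back selections omitting two groups (i.e. drawn from a single group): C(3,4) + C(5,4) + C(5,4) = 10.
By inclusion–exclusion: 715 − 350 + 10 = 375.

375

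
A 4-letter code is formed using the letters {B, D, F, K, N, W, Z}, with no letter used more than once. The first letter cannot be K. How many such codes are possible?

The first letter has 7−1 = 6 choices (anything except K).
The remaining 3 letters are filled from the other 6 symbols without repetition: 6 × 5 × 4 = 120.
Total: 6 × 120 = 720.

720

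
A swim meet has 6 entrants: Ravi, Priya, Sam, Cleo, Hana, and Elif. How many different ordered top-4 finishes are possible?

360

There are 6 choices for 1st place, 5 for 2nd, and so on down to 3 for position 4.
That gives 6 × 5 × 4 × 3 = 360.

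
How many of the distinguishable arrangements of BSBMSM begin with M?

With the first slot taken by M, it remains to arrange the other 5 letters (BSBSM).
Those 5 letters have B appearing twice and S appearing twice, giving (5)!/(2!·2!) = 30.

30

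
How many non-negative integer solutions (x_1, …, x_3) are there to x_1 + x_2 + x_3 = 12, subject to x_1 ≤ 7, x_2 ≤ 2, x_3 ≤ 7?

12

By stars and bars, unrestricted non-negative solutions to x_1+…+x_3 = 12 number C(12+2,2) = 91.
Subtract solutions that violate a single cap (substitute x_i' = x_i − (cap_i+1)): x_1 ≥ 8 gives C(6,2) = 15; x_2 ≥ 3 gives C(11,2) = 55; x_3 ≥ 8 gives C(6,2) = 15. Together 85.
Add back pairs where two caps are both exceeded: 3 + 0 + 3 = 6.
By inclusion–exclusion the count is 91 − 85 + 6 = 12.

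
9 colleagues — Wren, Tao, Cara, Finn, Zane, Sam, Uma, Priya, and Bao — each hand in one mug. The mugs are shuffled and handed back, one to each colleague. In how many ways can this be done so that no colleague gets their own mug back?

133496

This is the derangement count D_9: permutations of 9 items with no fixed point.
By inclusion–exclusion this is Σ_{j=0}^{9} (−1)^j C(9,j)·(9−j)!.
Computing: 362880 − 362880 + 181440 − 60480 + 15120 − 3024 + 504 − 72 + 9 − 1 = 133496.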